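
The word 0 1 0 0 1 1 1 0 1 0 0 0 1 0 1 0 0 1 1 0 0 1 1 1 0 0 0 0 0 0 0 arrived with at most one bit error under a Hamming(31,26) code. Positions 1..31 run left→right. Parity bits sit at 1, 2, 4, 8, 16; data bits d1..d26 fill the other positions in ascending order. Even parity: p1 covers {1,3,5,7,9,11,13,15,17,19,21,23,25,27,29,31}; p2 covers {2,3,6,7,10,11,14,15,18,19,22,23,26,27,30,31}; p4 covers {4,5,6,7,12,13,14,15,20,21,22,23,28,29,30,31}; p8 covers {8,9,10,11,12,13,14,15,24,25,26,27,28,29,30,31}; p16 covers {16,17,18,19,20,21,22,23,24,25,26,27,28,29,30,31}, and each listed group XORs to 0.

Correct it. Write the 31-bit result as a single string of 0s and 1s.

s1 (pos 1,3,5,7,9,11,13,15,17,19,21,23,25,27,29,31): 0⊕0⊕1⊕1⊕1⊕0⊕1⊕1⊕0⊕1⊕0⊕1⊕0⊕0⊕0⊕0 = 1
s2 (pos 2,3,6,7,10,11,14,15,18,19,22,23,26,27,30,31): 1⊕0⊕1⊕1⊕0⊕0⊕0⊕1⊕1⊕1⊕1⊕1⊕0⊕0⊕0⊕0 = 0
s4 (pos 4,5,6,7,12,13,14,15,20,21,22,23,28,29,30,31): 0⊕1⊕1⊕1⊕0⊕1⊕0⊕1⊕0⊕0⊕1⊕1⊕0⊕0⊕0⊕0 = 1
s8 (pos 8,9,10,11,12,13,14,15,24,25,26,27,28,29,30,31): 0⊕1⊕0⊕0⊕0⊕1⊕0⊕1⊕1⊕0⊕0⊕0⊕0⊕0⊕0⊕0 = 0
s16 (pos 16,17,18,19,20,21,22,23,24,25,26,27,28,29,30,31): 0⊕0⊕1⊕1⊕0⊕0⊕1⊕1⊕1⊕0⊕0⊕0⊕0⊕0⊕0⊕0 = 1
Syndrome s16…s1 = 10101 → error at position 21.
Flip position 21: 0100111010001010011001110000000 → 0100111010001010011011110000000

0100111010001010011011110000000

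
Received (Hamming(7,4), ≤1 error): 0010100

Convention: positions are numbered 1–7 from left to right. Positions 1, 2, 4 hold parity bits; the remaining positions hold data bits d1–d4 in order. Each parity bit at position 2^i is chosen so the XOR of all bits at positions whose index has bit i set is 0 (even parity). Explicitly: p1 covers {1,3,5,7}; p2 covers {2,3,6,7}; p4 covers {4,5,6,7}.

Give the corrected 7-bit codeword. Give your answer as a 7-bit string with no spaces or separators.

0010110

s1 (pos 1,3,5,7): 0⊕1⊕1⊕0 = 0
s2 (pos 2,3,6,7): 0⊕1⊕0⊕0 = 1
s4 (pos 4,5,6,7): 0⊕1⊕0⊕0 = 1
Syndrome s4…s1 = 110 → error at position 6.
Flip position 6: 0010100 → 0010110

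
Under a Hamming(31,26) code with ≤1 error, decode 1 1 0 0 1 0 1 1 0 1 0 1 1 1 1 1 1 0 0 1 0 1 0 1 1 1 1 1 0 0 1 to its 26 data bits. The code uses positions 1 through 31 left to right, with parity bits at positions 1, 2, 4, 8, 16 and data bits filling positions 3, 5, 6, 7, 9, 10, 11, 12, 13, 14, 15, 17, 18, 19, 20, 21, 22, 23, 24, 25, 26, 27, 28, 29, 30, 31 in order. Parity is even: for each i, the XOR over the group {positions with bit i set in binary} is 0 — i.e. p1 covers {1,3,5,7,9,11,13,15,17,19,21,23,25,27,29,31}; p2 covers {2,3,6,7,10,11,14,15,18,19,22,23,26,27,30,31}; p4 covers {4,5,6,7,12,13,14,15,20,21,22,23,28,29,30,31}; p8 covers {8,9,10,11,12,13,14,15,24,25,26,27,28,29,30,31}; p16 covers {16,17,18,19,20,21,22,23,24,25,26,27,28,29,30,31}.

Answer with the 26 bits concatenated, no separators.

11010101111100101011111001

s1 (pos 1,3,5,7,9,11,13,15,17,19,21,23,25,27,29,31): 1⊕0⊕1⊕1⊕0⊕0⊕1⊕1⊕1⊕0⊕0⊕0⊕1⊕1⊕0⊕1 = 1
s2 (pos 2,3,6,7,10,11,14,15,18,19,22,23,26,27,30,31): 1⊕0⊕0⊕1⊕1⊕0⊕1⊕1⊕0⊕0⊕1⊕0⊕1⊕1⊕0⊕1 = 1
s4 (pos 4,5,6,7,12,13,14,15,20,21,22,23,28,29,30,31): 0⊕1⊕0⊕1⊕1⊕1⊕1⊕1⊕1⊕0⊕1⊕0⊕1⊕0⊕0⊕1 = 0
s8 (pos 8,9,10,11,12,13,14,15,24,25,26,27,28,29,30,31): 1⊕0⊕1⊕0⊕1⊕1⊕1⊕1⊕1⊕1⊕1⊕1⊕1⊕0⊕0⊕1 = 0
s16 (pos 16,17,18,19,20,21,22,23,24,25,26,27,28,29,30,31): 1⊕1⊕0⊕0⊕1⊕0⊕1⊕0⊕1⊕1⊕1⊕1⊕1⊕0⊕0⊕1 = 0
Syndrome s16…s1 = 00011 → error at position 3.
Flip position 3: 1100101101011111100101011111001 → 1110101101011111100101011111001
Read data bits from positions 3,5,6,7,9,10,11,12,13,14,15,17,18,19,20,21,22,23,24,25,26,27,28,29,30,31: 11010101111100101011111001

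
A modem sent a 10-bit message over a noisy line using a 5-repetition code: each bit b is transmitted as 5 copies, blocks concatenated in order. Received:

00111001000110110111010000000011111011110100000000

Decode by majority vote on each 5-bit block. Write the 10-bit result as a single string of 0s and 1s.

Block 1 (00111): 3 ones → 1
Block 2 (00100): 1 one → 0
Block 3 (01101): 3 ones → 1
Block 4 (10111): 4 ones → 1
Block 5 (01000): 1 one → 0
Block 6 (00000): 0 ones → 0
Block 7 (11111): 5 ones → 1
Block 8 (01111): 4 ones → 1
Block 9 (01000): 1 one → 0
Block 10 (00000): 0 ones → 0

1011001100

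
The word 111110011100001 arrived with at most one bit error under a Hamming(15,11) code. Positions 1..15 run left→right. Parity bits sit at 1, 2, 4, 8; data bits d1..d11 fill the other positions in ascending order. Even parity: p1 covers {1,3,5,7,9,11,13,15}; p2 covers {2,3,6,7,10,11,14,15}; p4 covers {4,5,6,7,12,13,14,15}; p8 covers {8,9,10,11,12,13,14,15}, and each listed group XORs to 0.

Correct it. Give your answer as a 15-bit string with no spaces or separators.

111100011100001

s1 (pos 1,3,5,7,9,11,13,15): 1⊕1⊕1⊕0⊕1⊕0⊕0⊕1 = 1
s2 (pos 2,3,6,7,10,11,14,15): 1⊕1⊕0⊕0⊕1⊕0⊕0⊕1 = 0
s4 (pos 4,5,6,7,12,13,14,15): 1⊕1⊕0⊕0⊕0⊕0⊕0⊕1 = 1
s8 (pos 8,9,10,11,12,13,14,15): 1⊕1⊕1⊕0⊕0⊕0⊕0⊕1 = 0
Syndrome s8…s1 = 0101 → error at position 5.
Flip position 5: 111110011100001 → 111100011100001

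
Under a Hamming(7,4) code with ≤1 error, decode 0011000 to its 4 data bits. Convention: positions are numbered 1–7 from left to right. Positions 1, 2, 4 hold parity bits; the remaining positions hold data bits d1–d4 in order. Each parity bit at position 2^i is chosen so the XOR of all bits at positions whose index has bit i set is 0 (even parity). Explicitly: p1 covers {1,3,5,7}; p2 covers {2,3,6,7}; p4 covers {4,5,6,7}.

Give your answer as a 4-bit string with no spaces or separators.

1001

s1 (pos 1,3,5,7): 0⊕1⊕0⊕0 = 1
s2 (pos 2,3,6,7): 0⊕1⊕0⊕0 = 1
s4 (pos 4,5,6,7): 1⊕0⊕0⊕0 = 1
Syndrome s4…s1 = 111 → error at position 7.
Flip position 7: 0011000 → 0011001
Read data bits from positions 3,5,6,7: 1001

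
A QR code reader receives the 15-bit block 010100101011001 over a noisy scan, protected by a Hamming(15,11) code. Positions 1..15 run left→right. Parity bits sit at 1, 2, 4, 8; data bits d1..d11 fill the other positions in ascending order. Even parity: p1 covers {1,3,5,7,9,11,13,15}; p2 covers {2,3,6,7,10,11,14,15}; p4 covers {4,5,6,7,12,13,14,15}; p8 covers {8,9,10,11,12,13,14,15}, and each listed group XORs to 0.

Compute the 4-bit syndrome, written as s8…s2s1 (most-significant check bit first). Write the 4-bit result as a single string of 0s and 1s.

s1 (pos 1,3,5,7,9,11,13,15): 0⊕0⊕0⊕1⊕1⊕1⊕0⊕1 = 0
s2 (pos 2,3,6,7,10,11,14,15): 1⊕0⊕0⊕1⊕0⊕1⊕0⊕1 = 0
s4 (pos 4,5,6,7,12,13,14,15): 1⊕0⊕0⊕1⊕1⊕0⊕0⊕1 = 0
s8 (pos 8,9,10,11,12,13,14,15): 0⊕1⊕0⊕1⊕1⊕0⊕0⊕1 = 0
Syndrome s8…s1 = 0000 → no error.

0000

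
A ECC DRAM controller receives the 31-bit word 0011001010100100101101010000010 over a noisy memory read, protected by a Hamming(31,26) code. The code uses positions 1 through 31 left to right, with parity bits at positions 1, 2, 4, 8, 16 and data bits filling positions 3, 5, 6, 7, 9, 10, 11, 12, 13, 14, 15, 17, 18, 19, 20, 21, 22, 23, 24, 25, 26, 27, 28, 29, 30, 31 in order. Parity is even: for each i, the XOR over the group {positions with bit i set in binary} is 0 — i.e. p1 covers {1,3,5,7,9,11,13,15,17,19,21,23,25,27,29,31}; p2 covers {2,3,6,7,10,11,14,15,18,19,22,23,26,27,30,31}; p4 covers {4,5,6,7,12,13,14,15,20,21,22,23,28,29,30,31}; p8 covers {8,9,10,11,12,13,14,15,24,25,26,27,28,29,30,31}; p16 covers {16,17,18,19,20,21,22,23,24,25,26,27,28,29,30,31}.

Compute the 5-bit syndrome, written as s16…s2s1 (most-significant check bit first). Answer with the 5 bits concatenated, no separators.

01010

s1 (pos 1,3,5,7,9,11,13,15,17,19,21,23,25,27,29,31): 0⊕1⊕0⊕1⊕1⊕1⊕0⊕0⊕1⊕1⊕0⊕0⊕0⊕0⊕0⊕0 = 0
s2 (pos 2,3,6,7,10,11,14,15,18,19,22,23,26,27,30,31): 0⊕1⊕0⊕1⊕0⊕1⊕1⊕0⊕0⊕1⊕1⊕0⊕0⊕0⊕1⊕0 = 1
s4 (pos 4,5,6,7,12,13,14,15,20,21,22,23,28,29,30,31): 1⊕0⊕0⊕1⊕0⊕0⊕1⊕0⊕1⊕0⊕1⊕0⊕0⊕0⊕1⊕0 = 0
s8 (pos 8,9,10,11,12,13,14,15,24,25,26,27,28,29,30,31): 0⊕1⊕0⊕1⊕0⊕0⊕1⊕0⊕1⊕0⊕0⊕0⊕0⊕0⊕1⊕0 = 1
s16 (pos 16,17,18,19,20,21,22,23,24,25,26,27,28,29,30,31): 0⊕1⊕0⊕1⊕1⊕0⊕1⊕0⊕1⊕0⊕0⊕0⊕0⊕0⊕1⊕0 = 0
Syndrome s16…s1 = 01010 → error at position 10.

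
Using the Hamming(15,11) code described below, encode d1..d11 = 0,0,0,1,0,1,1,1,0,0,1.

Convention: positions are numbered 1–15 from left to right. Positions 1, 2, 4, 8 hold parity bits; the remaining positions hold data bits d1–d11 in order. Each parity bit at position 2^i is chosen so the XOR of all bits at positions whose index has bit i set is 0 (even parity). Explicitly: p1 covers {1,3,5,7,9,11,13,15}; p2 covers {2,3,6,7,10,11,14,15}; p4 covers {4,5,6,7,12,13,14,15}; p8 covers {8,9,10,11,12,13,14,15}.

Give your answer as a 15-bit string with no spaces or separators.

Place data at non-parity positions: p1 p2 0 p4 0 0 1 p8 0 1 1 1 0 0 1
p1 (pos 1,3,5,7,9,11,13,15): XOR of data positions = 0⊕0⊕1⊕0⊕1⊕0⊕1 = 1
p2 (pos 2,3,6,7,10,11,14,15): XOR of data positions = 0⊕0⊕1⊕1⊕1⊕0⊕1 = 0
p4 (pos 4,5,6,7,12,13,14,15): XOR of data positions = 0⊕0⊕1⊕1⊕0⊕0⊕1 = 1
p8 (pos 8,9,10,11,12,13,14,15): XOR of data positions = 0⊕1⊕1⊕1⊕0⊕0⊕1 = 0
Codeword: 100100100111001

100100100111001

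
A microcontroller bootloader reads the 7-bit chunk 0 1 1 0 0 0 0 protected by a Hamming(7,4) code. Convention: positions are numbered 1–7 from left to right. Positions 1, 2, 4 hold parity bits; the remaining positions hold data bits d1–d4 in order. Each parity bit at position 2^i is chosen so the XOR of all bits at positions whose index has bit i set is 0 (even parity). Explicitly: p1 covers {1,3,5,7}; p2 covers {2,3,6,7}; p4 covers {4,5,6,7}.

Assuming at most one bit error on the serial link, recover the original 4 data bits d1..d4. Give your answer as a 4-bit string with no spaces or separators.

1000

s1 (pos 1,3,5,7): 0⊕1⊕0⊕0 = 1
s2 (pos 2,3,6,7): 1⊕1⊕0⊕0 = 0
s4 (pos 4,5,6,7): 0⊕0⊕0⊕0 = 0
Syndrome s4…s1 = 001 → error at position 1.
Flip position 1: 0110000 → 1110000
Read data bits from positions 3,5,6,7: 1000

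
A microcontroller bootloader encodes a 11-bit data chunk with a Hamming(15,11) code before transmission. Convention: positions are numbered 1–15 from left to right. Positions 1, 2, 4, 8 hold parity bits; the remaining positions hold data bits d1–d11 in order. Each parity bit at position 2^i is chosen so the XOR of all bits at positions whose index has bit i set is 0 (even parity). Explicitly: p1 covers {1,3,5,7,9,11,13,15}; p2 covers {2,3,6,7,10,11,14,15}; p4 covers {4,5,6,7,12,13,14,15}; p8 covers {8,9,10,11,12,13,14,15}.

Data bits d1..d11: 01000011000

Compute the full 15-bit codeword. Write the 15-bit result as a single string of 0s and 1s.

Place data at non-parity positions: p1 p2 0 p4 1 0 0 p8 0 0 1 1 0 0 0
p1 (pos 1,3,5,7,9,11,13,15): XOR of data positions = 0⊕1⊕0⊕0⊕1⊕0⊕0 = 0
p2 (pos 2,3,6,7,10,11,14,15): XOR of data positions = 0⊕0⊕0⊕0⊕1⊕0⊕0 = 1
p4 (pos 4,5,6,7,12,13,14,15): XOR of data positions = 1⊕0⊕0⊕1⊕0⊕0⊕0 = 0
p8 (pos 8,9,10,11,12,13,14,15): XOR of data positions = 0⊕0⊕1⊕1⊕0⊕0⊕0 = 0
Codeword: 010010000011000

010010000011000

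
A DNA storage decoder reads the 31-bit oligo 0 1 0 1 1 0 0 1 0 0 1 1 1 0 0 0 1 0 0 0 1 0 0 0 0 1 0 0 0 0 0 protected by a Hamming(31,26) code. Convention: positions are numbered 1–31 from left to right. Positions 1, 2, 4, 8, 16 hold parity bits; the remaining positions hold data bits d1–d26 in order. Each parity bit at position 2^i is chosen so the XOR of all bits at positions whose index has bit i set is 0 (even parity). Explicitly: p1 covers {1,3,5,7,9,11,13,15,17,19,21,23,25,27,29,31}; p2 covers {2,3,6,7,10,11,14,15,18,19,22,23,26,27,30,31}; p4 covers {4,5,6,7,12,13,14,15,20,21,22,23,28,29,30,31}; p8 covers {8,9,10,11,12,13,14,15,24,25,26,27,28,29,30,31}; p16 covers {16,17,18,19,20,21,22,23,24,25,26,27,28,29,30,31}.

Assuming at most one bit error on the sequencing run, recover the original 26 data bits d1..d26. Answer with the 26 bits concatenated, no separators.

s1 (pos 1,3,5,7,9,11,13,15,17,19,21,23,25,27,29,31): 0⊕0⊕1⊕0⊕0⊕1⊕1⊕0⊕1⊕0⊕1⊕0⊕0⊕0⊕0⊕0 = 1
s2 (pos 2,3,6,7,10,11,14,15,18,19,22,23,26,27,30,31): 1⊕0⊕0⊕0⊕0⊕1⊕0⊕0⊕0⊕0⊕0⊕0⊕1⊕0⊕0⊕0 = 1
s4 (pos 4,5,6,7,12,13,14,15,20,21,22,23,28,29,30,31): 1⊕1⊕0⊕0⊕1⊕1⊕0⊕0⊕0⊕1⊕0⊕0⊕0⊕0⊕0⊕0 = 1
s8 (pos 8,9,10,11,12,13,14,15,24,25,26,27,28,29,30,31): 1⊕0⊕0⊕1⊕1⊕1⊕0⊕0⊕0⊕0⊕1⊕0⊕0⊕0⊕0⊕0 = 1
s16 (pos 16,17,18,19,20,21,22,23,24,25,26,27,28,29,30,31): 0⊕1⊕0⊕0⊕0⊕1⊕0⊕0⊕0⊕0⊕1⊕0⊕0⊕0⊕0⊕0 = 1
Syndrome s16…s1 = 11111 → error at position 31.
Flip position 31: 0101100100111000100010000100000 → 0101100100111000100010000100001
Read data bits from positions 3,5,6,7,9,10,11,12,13,14,15,17,18,19,20,21,22,23,24,25,26,27,28,29,30,31: 01000011100100010000100001

01000011100100010000100001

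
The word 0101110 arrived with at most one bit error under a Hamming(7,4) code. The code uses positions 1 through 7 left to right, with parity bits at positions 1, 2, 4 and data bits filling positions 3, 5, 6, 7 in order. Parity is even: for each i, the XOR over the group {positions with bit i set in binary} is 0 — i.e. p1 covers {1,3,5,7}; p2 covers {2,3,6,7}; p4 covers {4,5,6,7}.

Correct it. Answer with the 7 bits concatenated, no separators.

0101010

s1 (pos 1,3,5,7): 0⊕0⊕1⊕0 = 1
s2 (pos 2,3,6,7): 1⊕0⊕1⊕0 = 0
s4 (pos 4,5,6,7): 1⊕1⊕1⊕0 = 1
Syndrome s4…s1 = 101 → error at position 5.
Flip position 5: 0101110 → 0101010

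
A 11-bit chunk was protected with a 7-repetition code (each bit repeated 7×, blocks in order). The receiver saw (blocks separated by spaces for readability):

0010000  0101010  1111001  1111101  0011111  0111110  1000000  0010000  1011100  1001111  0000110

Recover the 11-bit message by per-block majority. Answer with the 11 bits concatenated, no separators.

00111100110

Block 1 (0010000): 1 one → 0
Block 2 (0101010): 3 ones → 0
Block 3 (1111001): 5 ones → 1
Block 4 (1111101): 6 ones → 1
Block 5 (0011111): 5 ones → 1
Block 6 (0111110): 5 ones → 1
Block 7 (1000000): 1 one → 0
Block 8 (0010000): 1 one → 0
Block 9 (1011100): 4 ones → 1
Block 10 (1001111): 5 ones → 1
Block 11 (0000110): 2 ones → 0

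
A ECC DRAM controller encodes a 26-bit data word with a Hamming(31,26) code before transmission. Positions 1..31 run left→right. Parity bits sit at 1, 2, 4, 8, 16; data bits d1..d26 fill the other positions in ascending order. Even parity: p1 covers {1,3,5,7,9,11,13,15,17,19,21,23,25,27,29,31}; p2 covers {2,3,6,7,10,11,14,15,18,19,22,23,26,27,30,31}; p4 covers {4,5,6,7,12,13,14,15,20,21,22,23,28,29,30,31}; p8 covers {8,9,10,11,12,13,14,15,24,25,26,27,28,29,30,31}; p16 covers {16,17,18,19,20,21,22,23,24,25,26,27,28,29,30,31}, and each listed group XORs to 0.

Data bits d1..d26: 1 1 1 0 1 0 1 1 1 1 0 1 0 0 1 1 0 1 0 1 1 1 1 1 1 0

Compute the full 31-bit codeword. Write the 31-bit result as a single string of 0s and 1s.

Place data at non-parity positions: p1 p2 1 p4 1 1 0 p8 1 0 1 1 1 1 0 p16 1 0 0 1 1 0 1 0 1 1 1 1 1 1 0
p1 (pos 1,3,5,7,9,11,13,15,17,19,21,23,25,27,29,31): XOR of data positions = 1⊕1⊕0⊕1⊕1⊕1⊕0⊕1⊕0⊕1⊕1⊕1⊕1⊕1⊕0 = 1
p2 (pos 2,3,6,7,10,11,14,15,18,19,22,23,26,27,30,31): XOR of data positions = 1⊕1⊕0⊕0⊕1⊕1⊕0⊕0⊕0⊕0⊕1⊕1⊕1⊕1⊕0 = 0
p4 (pos 4,5,6,7,12,13,14,15,20,21,22,23,28,29,30,31): XOR of data positions = 1⊕1⊕0⊕1⊕1⊕1⊕0⊕1⊕1⊕0⊕1⊕1⊕1⊕1⊕0 = 1
p8 (pos 8,9,10,11,12,13,14,15,24,25,26,27,28,29,30,31): XOR of data positions = 1⊕0⊕1⊕1⊕1⊕1⊕0⊕0⊕1⊕1⊕1⊕1⊕1⊕1⊕0 = 1
p16 (pos 16,17,18,19,20,21,22,23,24,25,26,27,28,29,30,31): XOR of data positions = 1⊕0⊕0⊕1⊕1⊕0⊕1⊕0⊕1⊕1⊕1⊕1⊕1⊕1⊕0 = 0
Codeword: 1011110110111100100110101111110

1011110110111100100110101111110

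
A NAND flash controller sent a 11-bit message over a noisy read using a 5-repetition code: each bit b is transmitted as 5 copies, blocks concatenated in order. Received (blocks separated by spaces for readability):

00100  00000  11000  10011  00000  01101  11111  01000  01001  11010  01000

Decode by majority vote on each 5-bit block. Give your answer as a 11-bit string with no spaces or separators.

Block 1 (00100): 1 one → 0
Block 2 (00000): 0 ones → 0
Block 3 (11000): 2 ones → 0
Block 4 (10011): 3 ones → 1
Block 5 (00000): 0 ones → 0
Block 6 (01101): 3 ones → 1
Block 7 (11111): 5 ones → 1
Block 8 (01000): 1 one → 0
Block 9 (01001): 2 ones → 0
Block 10 (11010): 3 ones → 1
Block 11 (01000): 1 one → 0

00010110010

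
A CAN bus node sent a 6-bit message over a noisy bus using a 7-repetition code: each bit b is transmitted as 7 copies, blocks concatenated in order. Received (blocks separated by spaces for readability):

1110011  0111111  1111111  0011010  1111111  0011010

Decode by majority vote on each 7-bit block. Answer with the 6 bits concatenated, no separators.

Block 1 (1110011): 5 ones → 1
Block 2 (0111111): 6 ones → 1
Block 3 (1111111): 7 ones → 1
Block 4 (0011010): 3 ones → 0
Block 5 (1111111): 7 ones → 1
Block 6 (0011010): 3 ones → 0

111010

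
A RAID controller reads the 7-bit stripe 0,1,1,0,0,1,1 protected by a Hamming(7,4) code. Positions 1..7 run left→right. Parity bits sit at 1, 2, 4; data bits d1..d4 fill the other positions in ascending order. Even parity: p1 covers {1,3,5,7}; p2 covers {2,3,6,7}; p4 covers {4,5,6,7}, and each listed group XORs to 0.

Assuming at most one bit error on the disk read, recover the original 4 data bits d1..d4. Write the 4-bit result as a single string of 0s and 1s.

1011

s1 (pos 1,3,5,7): 0⊕1⊕0⊕1 = 0
s2 (pos 2,3,6,7): 1⊕1⊕1⊕1 = 0
s4 (pos 4,5,6,7): 0⊕0⊕1⊕1 = 0
Syndrome s4…s1 = 000 → no error.
Read data bits from positions 3,5,6,7: 1011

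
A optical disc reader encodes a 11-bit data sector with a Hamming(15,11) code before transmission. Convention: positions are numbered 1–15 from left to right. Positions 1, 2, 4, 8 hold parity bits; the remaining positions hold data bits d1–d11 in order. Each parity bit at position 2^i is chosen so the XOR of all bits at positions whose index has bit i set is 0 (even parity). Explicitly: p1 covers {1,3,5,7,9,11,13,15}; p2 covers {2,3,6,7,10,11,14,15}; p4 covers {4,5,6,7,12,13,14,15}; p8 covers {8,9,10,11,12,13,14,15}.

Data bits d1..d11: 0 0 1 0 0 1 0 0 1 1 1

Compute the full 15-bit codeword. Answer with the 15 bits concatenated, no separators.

Place data at non-parity positions: p1 p2 0 p4 0 1 0 p8 0 1 0 0 1 1 1
p1 (pos 1,3,5,7,9,11,13,15): XOR of data positions = 0⊕0⊕0⊕0⊕0⊕1⊕1 = 0
p2 (pos 2,3,6,7,10,11,14,15): XOR of data positions = 0⊕1⊕0⊕1⊕0⊕1⊕1 = 0
p4 (pos 4,5,6,7,12,13,14,15): XOR of data positions = 0⊕1⊕0⊕0⊕1⊕1⊕1 = 0
p8 (pos 8,9,10,11,12,13,14,15): XOR of data positions = 0⊕1⊕0⊕0⊕1⊕1⊕1 = 0
Codeword: 000001000100111

000001000100111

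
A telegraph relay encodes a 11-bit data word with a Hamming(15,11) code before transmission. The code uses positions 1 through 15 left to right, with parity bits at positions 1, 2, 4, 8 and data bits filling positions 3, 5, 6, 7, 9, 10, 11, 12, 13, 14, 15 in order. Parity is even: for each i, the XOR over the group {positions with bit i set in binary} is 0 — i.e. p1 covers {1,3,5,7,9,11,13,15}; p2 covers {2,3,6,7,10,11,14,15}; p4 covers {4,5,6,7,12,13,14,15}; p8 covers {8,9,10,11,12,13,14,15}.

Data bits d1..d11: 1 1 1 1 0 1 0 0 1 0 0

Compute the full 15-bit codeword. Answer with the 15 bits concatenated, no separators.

001011100100100

Place data at non-parity positions: p1 p2 1 p4 1 1 1 p8 0 1 0 0 1 0 0
p1 (pos 1,3,5,7,9,11,13,15): XOR of data positions = 1⊕1⊕1⊕0⊕0⊕1⊕0 = 0
p2 (pos 2,3,6,7,10,11,14,15): XOR of data positions = 1⊕1⊕1⊕1⊕0⊕0⊕0 = 0
p4 (pos 4,5,6,7,12,13,14,15): XOR of data positions = 1⊕1⊕1⊕0⊕1⊕0⊕0 = 0
p8 (pos 8,9,10,11,12,13,14,15): XOR of data positions = 0⊕1⊕0⊕0⊕1⊕0⊕0 = 0
Codeword: 001011100100100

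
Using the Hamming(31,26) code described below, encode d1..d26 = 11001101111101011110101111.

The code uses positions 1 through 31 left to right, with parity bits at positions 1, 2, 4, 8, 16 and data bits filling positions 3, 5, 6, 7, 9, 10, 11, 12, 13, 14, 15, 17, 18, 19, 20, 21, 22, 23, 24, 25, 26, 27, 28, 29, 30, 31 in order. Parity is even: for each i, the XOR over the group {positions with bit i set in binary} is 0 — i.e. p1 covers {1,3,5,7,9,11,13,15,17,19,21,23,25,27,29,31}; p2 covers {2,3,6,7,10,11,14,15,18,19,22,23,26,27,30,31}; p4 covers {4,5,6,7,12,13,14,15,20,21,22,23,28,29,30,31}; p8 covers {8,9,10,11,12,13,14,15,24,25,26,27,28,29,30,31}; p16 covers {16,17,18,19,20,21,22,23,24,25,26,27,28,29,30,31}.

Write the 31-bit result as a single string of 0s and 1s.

Place data at non-parity positions: p1 p2 1 p4 1 0 0 p8 1 1 0 1 1 1 1 p16 1 0 1 0 1 1 1 1 0 1 0 1 1 1 1
p1 (pos 1,3,5,7,9,11,13,15,17,19,21,23,25,27,29,31): XOR of data positions = 1⊕1⊕0⊕1⊕0⊕1⊕1⊕1⊕1⊕1⊕1⊕0⊕0⊕1⊕1 = 1
p2 (pos 2,3,6,7,10,11,14,15,18,19,22,23,26,27,30,31): XOR of data positions = 1⊕0⊕0⊕1⊕0⊕1⊕1⊕0⊕1⊕1⊕1⊕1⊕0⊕1⊕1 = 0
p4 (pos 4,5,6,7,12,13,14,15,20,21,22,23,28,29,30,31): XOR of data positions = 1⊕0⊕0⊕1⊕1⊕1⊕1⊕0⊕1⊕1⊕1⊕1⊕1⊕1⊕1 = 0
p8 (pos 8,9,10,11,12,13,14,15,24,25,26,27,28,29,30,31): XOR of data positions = 1⊕1⊕0⊕1⊕1⊕1⊕1⊕1⊕0⊕1⊕0⊕1⊕1⊕1⊕1 = 0
p16 (pos 16,17,18,19,20,21,22,23,24,25,26,27,28,29,30,31): XOR of data positions = 1⊕0⊕1⊕0⊕1⊕1⊕1⊕1⊕0⊕1⊕0⊕1⊕1⊕1⊕1 = 1
Codeword: 1010100011011111101011110101111

1010100011011111101011110101111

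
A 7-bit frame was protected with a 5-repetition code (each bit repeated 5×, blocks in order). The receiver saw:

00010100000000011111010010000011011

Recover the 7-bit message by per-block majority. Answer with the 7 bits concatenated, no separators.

Block 1 (00010): 1 one → 0
Block 2 (10000): 1 one → 0
Block 3 (00000): 0 ones → 0
Block 4 (11111): 5 ones → 1
Block 5 (01001): 2 ones → 0
Block 6 (00000): 0 ones → 0
Block 7 (11011): 4 ones → 1

0001001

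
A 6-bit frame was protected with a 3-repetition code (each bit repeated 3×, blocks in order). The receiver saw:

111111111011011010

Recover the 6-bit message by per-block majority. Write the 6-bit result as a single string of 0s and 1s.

Block 1 (111): 3 ones → 1
Block 2 (111): 3 ones → 1
Block 3 (111): 3 ones → 1
Block 4 (011): 2 ones → 1
Block 5 (011): 2 ones → 1
Block 6 (010): 1 one → 0

111110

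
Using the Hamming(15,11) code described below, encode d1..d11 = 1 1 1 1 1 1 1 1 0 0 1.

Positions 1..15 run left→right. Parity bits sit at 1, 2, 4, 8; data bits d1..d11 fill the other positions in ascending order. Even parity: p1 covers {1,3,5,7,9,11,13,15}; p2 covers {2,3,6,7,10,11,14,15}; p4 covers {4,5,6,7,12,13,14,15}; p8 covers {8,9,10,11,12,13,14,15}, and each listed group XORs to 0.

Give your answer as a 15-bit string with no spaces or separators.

001111111111001

Place data at non-parity positions: p1 p2 1 p4 1 1 1 p8 1 1 1 1 0 0 1
p1 (pos 1,3,5,7,9,11,13,15): XOR of data positions = 1⊕1⊕1⊕1⊕1⊕0⊕1 = 0
p2 (pos 2,3,6,7,10,11,14,15): XOR of data positions = 1⊕1⊕1⊕1⊕1⊕0⊕1 = 0
p4 (pos 4,5,6,7,12,13,14,15): XOR of data positions = 1⊕1⊕1⊕1⊕0⊕0⊕1 = 1
p8 (pos 8,9,10,11,12,13,14,15): XOR of data positions = 1⊕1⊕1⊕1⊕0⊕0⊕1 = 1
Codeword: 001111111111001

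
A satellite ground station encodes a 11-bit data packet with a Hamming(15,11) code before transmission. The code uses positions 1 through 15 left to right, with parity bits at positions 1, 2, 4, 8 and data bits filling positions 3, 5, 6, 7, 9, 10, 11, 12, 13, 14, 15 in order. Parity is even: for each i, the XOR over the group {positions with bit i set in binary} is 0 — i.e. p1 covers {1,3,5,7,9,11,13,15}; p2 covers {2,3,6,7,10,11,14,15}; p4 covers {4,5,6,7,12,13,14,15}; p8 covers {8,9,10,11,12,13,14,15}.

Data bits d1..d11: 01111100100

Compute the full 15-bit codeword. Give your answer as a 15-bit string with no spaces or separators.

Place data at non-parity positions: p1 p2 0 p4 1 1 1 p8 1 1 0 0 1 0 0
p1 (pos 1,3,5,7,9,11,13,15): XOR of data positions = 0⊕1⊕1⊕1⊕0⊕1⊕0 = 0
p2 (pos 2,3,6,7,10,11,14,15): XOR of data positions = 0⊕1⊕1⊕1⊕0⊕0⊕0 = 1
p4 (pos 4,5,6,7,12,13,14,15): XOR of data positions = 1⊕1⊕1⊕0⊕1⊕0⊕0 = 0
p8 (pos 8,9,10,11,12,13,14,15): XOR of data positions = 1⊕1⊕0⊕0⊕1⊕0⊕0 = 1
Codeword: 010011111100100

010011111100100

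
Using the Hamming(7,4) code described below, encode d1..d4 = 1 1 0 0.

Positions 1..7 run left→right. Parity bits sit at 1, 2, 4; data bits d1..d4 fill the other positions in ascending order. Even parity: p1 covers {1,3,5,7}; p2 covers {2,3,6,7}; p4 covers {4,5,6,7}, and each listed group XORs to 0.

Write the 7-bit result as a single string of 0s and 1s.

Place data at non-parity positions: p1 p2 1 p4 1 0 0
p1 (pos 1,3,5,7): XOR of data positions = 1⊕1⊕0 = 0
p2 (pos 2,3,6,7): XOR of data positions = 1⊕0⊕0 = 1
p4 (pos 4,5,6,7): XOR of data positions = 1⊕0⊕0 = 1
Codeword: 0111100

0111100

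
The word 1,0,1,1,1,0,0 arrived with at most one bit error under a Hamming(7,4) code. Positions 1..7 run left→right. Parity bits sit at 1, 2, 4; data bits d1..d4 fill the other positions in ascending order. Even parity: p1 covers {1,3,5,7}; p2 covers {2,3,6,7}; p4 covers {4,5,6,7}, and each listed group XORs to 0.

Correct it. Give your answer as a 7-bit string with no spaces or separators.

s1 (pos 1,3,5,7): 1⊕1⊕1⊕0 = 1
s2 (pos 2,3,6,7): 0⊕1⊕0⊕0 = 1
s4 (pos 4,5,6,7): 1⊕1⊕0⊕0 = 0
Syndrome s4…s1 = 011 → error at position 3.
Flip position 3: 1011100 → 1001100

1001100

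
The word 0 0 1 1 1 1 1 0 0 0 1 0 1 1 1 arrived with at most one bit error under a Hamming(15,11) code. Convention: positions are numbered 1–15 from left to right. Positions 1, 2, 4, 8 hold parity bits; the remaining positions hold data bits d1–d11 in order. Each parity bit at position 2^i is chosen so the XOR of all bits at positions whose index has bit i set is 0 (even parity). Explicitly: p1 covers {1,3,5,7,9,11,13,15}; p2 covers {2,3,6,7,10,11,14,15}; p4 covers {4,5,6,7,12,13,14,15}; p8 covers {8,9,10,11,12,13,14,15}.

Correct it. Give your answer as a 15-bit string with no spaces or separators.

s1 (pos 1,3,5,7,9,11,13,15): 0⊕1⊕1⊕1⊕0⊕1⊕1⊕1 = 0
s2 (pos 2,3,6,7,10,11,14,15): 0⊕1⊕1⊕1⊕0⊕1⊕1⊕1 = 0
s4 (pos 4,5,6,7,12,13,14,15): 1⊕1⊕1⊕1⊕0⊕1⊕1⊕1 = 1
s8 (pos 8,9,10,11,12,13,14,15): 0⊕0⊕0⊕1⊕0⊕1⊕1⊕1 = 0
Syndrome s8…s1 = 0100 → error at position 4.
Flip position 4: 001111100010111 → 001011100010111

001011100010111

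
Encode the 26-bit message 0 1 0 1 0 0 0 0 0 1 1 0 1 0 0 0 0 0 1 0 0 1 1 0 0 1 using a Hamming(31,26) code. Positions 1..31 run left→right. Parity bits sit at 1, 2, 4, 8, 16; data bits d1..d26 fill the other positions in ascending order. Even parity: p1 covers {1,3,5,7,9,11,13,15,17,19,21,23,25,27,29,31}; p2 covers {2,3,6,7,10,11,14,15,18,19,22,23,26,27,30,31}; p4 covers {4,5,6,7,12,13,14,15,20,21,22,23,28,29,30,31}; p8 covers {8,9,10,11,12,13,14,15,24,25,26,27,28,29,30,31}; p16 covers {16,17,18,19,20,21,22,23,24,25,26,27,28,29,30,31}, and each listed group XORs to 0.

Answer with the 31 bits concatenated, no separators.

Place data at non-parity positions: p1 p2 0 p4 1 0 1 p8 0 0 0 0 0 1 1 p16 0 1 0 0 0 0 0 1 0 0 1 1 0 0 1
p1 (pos 1,3,5,7,9,11,13,15,17,19,21,23,25,27,29,31): XOR of data positions = 0⊕1⊕1⊕0⊕0⊕0⊕1⊕0⊕0⊕0⊕0⊕0⊕1⊕0⊕1 = 1
p2 (pos 2,3,6,7,10,11,14,15,18,19,22,23,26,27,30,31): XOR of data positions = 0⊕0⊕1⊕0⊕0⊕1⊕1⊕1⊕0⊕0⊕0⊕0⊕1⊕0⊕1 = 0
p4 (pos 4,5,6,7,12,13,14,15,20,21,22,23,28,29,30,31): XOR of data positions = 1⊕0⊕1⊕0⊕0⊕1⊕1⊕0⊕0⊕0⊕0⊕1⊕0⊕0⊕1 = 0
p8 (pos 8,9,10,11,12,13,14,15,24,25,26,27,28,29,30,31): XOR of data positions = 0⊕0⊕0⊕0⊕0⊕1⊕1⊕1⊕0⊕0⊕1⊕1⊕0⊕0⊕1 = 0
p16 (pos 16,17,18,19,20,21,22,23,24,25,26,27,28,29,30,31): XOR of data positions = 0⊕1⊕0⊕0⊕0⊕0⊕0⊕1⊕0⊕0⊕1⊕1⊕0⊕0⊕1 = 1
Codeword: 1000101000000111010000010011001

1000101000000111010000010011001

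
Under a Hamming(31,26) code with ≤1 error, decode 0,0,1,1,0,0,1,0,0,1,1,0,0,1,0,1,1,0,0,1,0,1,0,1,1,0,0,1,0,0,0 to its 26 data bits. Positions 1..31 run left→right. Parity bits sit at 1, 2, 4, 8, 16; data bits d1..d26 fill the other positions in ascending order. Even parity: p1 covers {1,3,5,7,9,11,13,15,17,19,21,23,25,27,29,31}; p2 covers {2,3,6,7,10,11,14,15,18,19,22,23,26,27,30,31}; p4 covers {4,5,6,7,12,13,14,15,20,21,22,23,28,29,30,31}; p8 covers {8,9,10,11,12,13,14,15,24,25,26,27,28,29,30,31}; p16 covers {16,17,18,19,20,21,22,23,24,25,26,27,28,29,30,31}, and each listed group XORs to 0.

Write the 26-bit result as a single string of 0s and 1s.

s1 (pos 1,3,5,7,9,11,13,15,17,19,21,23,25,27,29,31): 0⊕1⊕0⊕1⊕0⊕1⊕0⊕0⊕1⊕0⊕0⊕0⊕1⊕0⊕0⊕0 = 1
s2 (pos 2,3,6,7,10,11,14,15,18,19,22,23,26,27,30,31): 0⊕1⊕0⊕1⊕1⊕1⊕1⊕0⊕0⊕0⊕1⊕0⊕0⊕0⊕0⊕0 = 0
s4 (pos 4,5,6,7,12,13,14,15,20,21,22,23,28,29,30,31): 1⊕0⊕0⊕1⊕0⊕0⊕1⊕0⊕1⊕0⊕1⊕0⊕1⊕0⊕0⊕0 = 0
s8 (pos 8,9,10,11,12,13,14,15,24,25,26,27,28,29,30,31): 0⊕0⊕1⊕1⊕0⊕0⊕1⊕0⊕1⊕1⊕0⊕0⊕1⊕0⊕0⊕0 = 0
s16 (pos 16,17,18,19,20,21,22,23,24,25,26,27,28,29,30,31): 1⊕1⊕0⊕0⊕1⊕0⊕1⊕0⊕1⊕1⊕0⊕0⊕1⊕0⊕0⊕0 = 1
Syndrome s16…s1 = 10001 → error at position 17.
Flip position 17: 0011001001100101100101011001000 → 0011001001100101000101011001000
Read data bits from positions 3,5,6,7,9,10,11,12,13,14,15,17,18,19,20,21,22,23,24,25,26,27,28,29,30,31: 10010110010000101011001000

10010110010000101011001000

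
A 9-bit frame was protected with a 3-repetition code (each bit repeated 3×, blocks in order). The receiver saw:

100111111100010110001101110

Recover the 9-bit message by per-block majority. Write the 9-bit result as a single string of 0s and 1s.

011001011

Block 1 (100): 1 one → 0
Block 2 (111): 3 ones → 1
Block 3 (111): 3 ones → 1
Block 4 (100): 1 one → 0
Block 5 (010): 1 one → 0
Block 6 (110): 2 ones → 1
Block 7 (001): 1 one → 0
Block 8 (101): 2 ones → 1
Block 9 (110): 2 ones → 1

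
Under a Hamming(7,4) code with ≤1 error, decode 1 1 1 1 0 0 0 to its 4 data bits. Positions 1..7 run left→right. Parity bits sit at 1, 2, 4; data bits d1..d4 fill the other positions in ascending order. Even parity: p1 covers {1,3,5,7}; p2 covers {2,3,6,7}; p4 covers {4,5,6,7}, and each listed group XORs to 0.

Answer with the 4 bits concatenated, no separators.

1000

s1 (pos 1,3,5,7): 1⊕1⊕0⊕0 = 0
s2 (pos 2,3,6,7): 1⊕1⊕0⊕0 = 0
s4 (pos 4,5,6,7): 1⊕0⊕0⊕0 = 1
Syndrome s4…s1 = 100 → error at position 4.
Flip position 4: 1111000 → 1110000
Read data bits from positions 3,5,6,7: 1000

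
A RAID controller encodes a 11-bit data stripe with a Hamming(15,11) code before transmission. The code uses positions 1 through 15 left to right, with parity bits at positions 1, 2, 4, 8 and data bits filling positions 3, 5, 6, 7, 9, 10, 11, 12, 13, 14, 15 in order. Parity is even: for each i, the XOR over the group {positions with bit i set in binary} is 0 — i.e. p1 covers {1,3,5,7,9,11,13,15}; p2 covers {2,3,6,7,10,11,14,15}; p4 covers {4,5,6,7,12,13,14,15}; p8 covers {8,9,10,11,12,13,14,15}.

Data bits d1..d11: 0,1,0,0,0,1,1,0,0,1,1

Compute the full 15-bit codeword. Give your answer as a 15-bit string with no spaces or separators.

100110000110011

Place data at non-parity positions: p1 p2 0 p4 1 0 0 p8 0 1 1 0 0 1 1
p1 (pos 1,3,5,7,9,11,13,15): XOR of data positions = 0⊕1⊕0⊕0⊕1⊕0⊕1 = 1
p2 (pos 2,3,6,7,10,11,14,15): XOR of data positions = 0⊕0⊕0⊕1⊕1⊕1⊕1 = 0
p4 (pos 4,5,6,7,12,13,14,15): XOR of data positions = 1⊕0⊕0⊕0⊕0⊕1⊕1 = 1
p8 (pos 8,9,10,11,12,13,14,15): XOR of data positions = 0⊕1⊕1⊕0⊕0⊕1⊕1 = 0
Codeword: 100110000110011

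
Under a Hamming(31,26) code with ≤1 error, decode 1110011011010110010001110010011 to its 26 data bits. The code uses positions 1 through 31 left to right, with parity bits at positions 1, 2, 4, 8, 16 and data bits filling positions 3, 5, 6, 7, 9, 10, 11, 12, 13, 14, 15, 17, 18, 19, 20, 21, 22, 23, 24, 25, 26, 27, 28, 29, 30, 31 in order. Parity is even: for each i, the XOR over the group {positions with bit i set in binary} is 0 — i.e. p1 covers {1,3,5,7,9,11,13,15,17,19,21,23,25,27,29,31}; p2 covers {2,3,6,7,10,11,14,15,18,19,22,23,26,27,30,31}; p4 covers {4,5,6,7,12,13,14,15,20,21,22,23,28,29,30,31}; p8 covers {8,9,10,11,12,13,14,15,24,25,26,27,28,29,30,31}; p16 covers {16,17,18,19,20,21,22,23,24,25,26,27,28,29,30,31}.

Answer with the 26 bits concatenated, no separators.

10111101011010001110010001

s1 (pos 1,3,5,7,9,11,13,15,17,19,21,23,25,27,29,31): 1⊕1⊕0⊕1⊕1⊕0⊕0⊕1⊕0⊕0⊕0⊕1⊕0⊕1⊕0⊕1 = 0
s2 (pos 2,3,6,7,10,11,14,15,18,19,22,23,26,27,30,31): 1⊕1⊕1⊕1⊕1⊕0⊕1⊕1⊕1⊕0⊕1⊕1⊕0⊕1⊕1⊕1 = 1
s4 (pos 4,5,6,7,12,13,14,15,20,21,22,23,28,29,30,31): 0⊕0⊕1⊕1⊕1⊕0⊕1⊕1⊕0⊕0⊕1⊕1⊕0⊕0⊕1⊕1 = 1
s8 (pos 8,9,10,11,12,13,14,15,24,25,26,27,28,29,30,31): 0⊕1⊕1⊕0⊕1⊕0⊕1⊕1⊕1⊕0⊕0⊕1⊕0⊕0⊕1⊕1 = 1
s16 (pos 16,17,18,19,20,21,22,23,24,25,26,27,28,29,30,31): 0⊕0⊕1⊕0⊕0⊕0⊕1⊕1⊕1⊕0⊕0⊕1⊕0⊕0⊕1⊕1 = 1
Syndrome s16…s1 = 11110 → error at position 30.
Flip position 30: 1110011011010110010001110010011 → 1110011011010110010001110010001
Read data bits from positions 3,5,6,7,9,10,11,12,13,14,15,17,18,19,20,21,22,23,24,25,26,27,28,29,30,31: 10111101011010001110010001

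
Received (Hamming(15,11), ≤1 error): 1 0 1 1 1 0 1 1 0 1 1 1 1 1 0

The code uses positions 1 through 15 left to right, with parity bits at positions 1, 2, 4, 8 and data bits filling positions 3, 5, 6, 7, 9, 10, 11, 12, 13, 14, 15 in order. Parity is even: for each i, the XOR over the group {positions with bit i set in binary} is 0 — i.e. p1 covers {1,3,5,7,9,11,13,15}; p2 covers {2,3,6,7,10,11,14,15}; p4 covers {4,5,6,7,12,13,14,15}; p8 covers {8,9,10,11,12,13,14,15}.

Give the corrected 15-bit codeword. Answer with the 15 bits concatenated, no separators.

s1 (pos 1,3,5,7,9,11,13,15): 1⊕1⊕1⊕1⊕0⊕1⊕1⊕0 = 0
s2 (pos 2,3,6,7,10,11,14,15): 0⊕1⊕0⊕1⊕1⊕1⊕1⊕0 = 1
s4 (pos 4,5,6,7,12,13,14,15): 1⊕1⊕0⊕1⊕1⊕1⊕1⊕0 = 0
s8 (pos 8,9,10,11,12,13,14,15): 1⊕0⊕1⊕1⊕1⊕1⊕1⊕0 = 0
Syndrome s8…s1 = 0010 → error at position 2.
Flip position 2: 101110110111110 → 111110110111110

111110110111110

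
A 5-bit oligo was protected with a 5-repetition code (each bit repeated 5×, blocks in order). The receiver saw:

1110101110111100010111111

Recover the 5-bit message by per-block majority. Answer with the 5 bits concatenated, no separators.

Block 1 (11101): 4 ones → 1
Block 2 (01110): 3 ones → 1
Block 3 (11110): 4 ones → 1
Block 4 (00101): 2 ones → 0
Block 5 (11111): 5 ones → 1

11101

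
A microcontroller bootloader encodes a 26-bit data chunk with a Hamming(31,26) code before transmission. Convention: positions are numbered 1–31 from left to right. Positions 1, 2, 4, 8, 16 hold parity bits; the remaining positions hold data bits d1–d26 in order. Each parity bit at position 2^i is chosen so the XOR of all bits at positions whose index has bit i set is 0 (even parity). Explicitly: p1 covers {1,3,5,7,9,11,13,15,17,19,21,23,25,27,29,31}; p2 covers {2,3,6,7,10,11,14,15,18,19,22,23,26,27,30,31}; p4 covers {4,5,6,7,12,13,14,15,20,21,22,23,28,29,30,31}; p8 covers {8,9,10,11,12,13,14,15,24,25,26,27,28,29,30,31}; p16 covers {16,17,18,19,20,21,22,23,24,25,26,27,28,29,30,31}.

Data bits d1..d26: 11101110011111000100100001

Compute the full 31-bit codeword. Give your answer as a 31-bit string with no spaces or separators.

1110110111100110111000100100001

Place data at non-parity positions: p1 p2 1 p4 1 1 0 p8 1 1 1 0 0 1 1 p16 1 1 1 0 0 0 1 0 0 1 0 0 0 0 1
p1 (pos 1,3,5,7,9,11,13,15,17,19,21,23,25,27,29,31): XOR of data positions = 1⊕1⊕0⊕1⊕1⊕0⊕1⊕1⊕1⊕0⊕1⊕0⊕0⊕0⊕1 = 1
p2 (pos 2,3,6,7,10,11,14,15,18,19,22,23,26,27,30,31): XOR of data positions = 1⊕1⊕0⊕1⊕1⊕1⊕1⊕1⊕1⊕0⊕1⊕1⊕0⊕0⊕1 = 1
p4 (pos 4,5,6,7,12,13,14,15,20,21,22,23,28,29,30,31): XOR of data positions = 1⊕1⊕0⊕0⊕0⊕1⊕1⊕0⊕0⊕0⊕1⊕0⊕0⊕0⊕1 = 0
p8 (pos 8,9,10,11,12,13,14,15,24,25,26,27,28,29,30,31): XOR of data positions = 1⊕1⊕1⊕0⊕0⊕1⊕1⊕0⊕0⊕1⊕0⊕0⊕0⊕0⊕1 = 1
p16 (pos 16,17,18,19,20,21,22,23,24,25,26,27,28,29,30,31): XOR of data positions = 1⊕1⊕1⊕0⊕0⊕0⊕1⊕0⊕0⊕1⊕0⊕0⊕0⊕0⊕1 = 0
Codeword: 1110110111100110111000100100001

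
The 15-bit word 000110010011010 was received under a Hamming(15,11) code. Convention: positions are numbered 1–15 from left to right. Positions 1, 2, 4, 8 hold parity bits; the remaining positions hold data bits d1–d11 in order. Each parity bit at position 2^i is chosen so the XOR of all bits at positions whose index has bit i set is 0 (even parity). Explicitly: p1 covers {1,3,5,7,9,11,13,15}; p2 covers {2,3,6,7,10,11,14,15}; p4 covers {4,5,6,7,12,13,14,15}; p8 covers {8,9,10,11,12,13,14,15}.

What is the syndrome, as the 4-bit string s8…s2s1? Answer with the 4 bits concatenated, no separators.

0000

s1 (pos 1,3,5,7,9,11,13,15): 0⊕0⊕1⊕0⊕0⊕1⊕0⊕0 = 0
s2 (pos 2,3,6,7,10,11,14,15): 0⊕0⊕0⊕0⊕0⊕1⊕1⊕0 = 0
s4 (pos 4,5,6,7,12,13,14,15): 1⊕1⊕0⊕0⊕1⊕0⊕1⊕0 = 0
s8 (pos 8,9,10,11,12,13,14,15): 1⊕0⊕0⊕1⊕1⊕0⊕1⊕0 = 0
Syndrome s8…s1 = 0000 → no error.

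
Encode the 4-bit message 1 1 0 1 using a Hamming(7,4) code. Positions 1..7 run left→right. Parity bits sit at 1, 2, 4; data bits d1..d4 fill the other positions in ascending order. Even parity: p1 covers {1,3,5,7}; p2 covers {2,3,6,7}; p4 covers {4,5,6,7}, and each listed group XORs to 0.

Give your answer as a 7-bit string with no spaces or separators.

1010101

Place data at non-parity positions: p1 p2 1 p4 1 0 1
p1 (pos 1,3,5,7): XOR of data positions = 1⊕1⊕1 = 1
p2 (pos 2,3,6,7): XOR of data positions = 1⊕0⊕1 = 0
p4 (pos 4,5,6,7): XOR of data positions = 1⊕0⊕1 = 0
Codeword: 1010101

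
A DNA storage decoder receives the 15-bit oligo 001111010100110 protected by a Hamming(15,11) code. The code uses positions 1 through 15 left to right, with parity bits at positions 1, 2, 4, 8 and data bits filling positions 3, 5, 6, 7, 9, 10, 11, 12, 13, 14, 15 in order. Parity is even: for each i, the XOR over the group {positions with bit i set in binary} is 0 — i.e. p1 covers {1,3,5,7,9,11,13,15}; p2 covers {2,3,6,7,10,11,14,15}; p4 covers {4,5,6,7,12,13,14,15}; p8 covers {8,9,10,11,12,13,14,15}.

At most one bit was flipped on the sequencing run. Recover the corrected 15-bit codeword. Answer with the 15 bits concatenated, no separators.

001101010100110

s1 (pos 1,3,5,7,9,11,13,15): 0⊕1⊕1⊕0⊕0⊕0⊕1⊕0 = 1
s2 (pos 2,3,6,7,10,11,14,15): 0⊕1⊕1⊕0⊕1⊕0⊕1⊕0 = 0
s4 (pos 4,5,6,7,12,13,14,15): 1⊕1⊕1⊕0⊕0⊕1⊕1⊕0 = 1
s8 (pos 8,9,10,11,12,13,14,15): 1⊕0⊕1⊕0⊕0⊕1⊕1⊕0 = 0
Syndrome s8…s1 = 0101 → error at position 5.
Flip position 5: 001111010100110 → 001101010100110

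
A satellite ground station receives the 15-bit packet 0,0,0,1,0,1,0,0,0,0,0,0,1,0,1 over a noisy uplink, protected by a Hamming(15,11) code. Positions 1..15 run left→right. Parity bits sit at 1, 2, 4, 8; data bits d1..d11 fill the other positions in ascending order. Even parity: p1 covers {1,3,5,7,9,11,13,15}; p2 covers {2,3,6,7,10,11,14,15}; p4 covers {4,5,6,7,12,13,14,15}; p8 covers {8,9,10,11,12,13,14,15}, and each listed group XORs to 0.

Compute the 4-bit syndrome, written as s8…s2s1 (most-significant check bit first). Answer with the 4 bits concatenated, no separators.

0000

s1 (pos 1,3,5,7,9,11,13,15): 0⊕0⊕0⊕0⊕0⊕0⊕1⊕1 = 0
s2 (pos 2,3,6,7,10,11,14,15): 0⊕0⊕1⊕0⊕0⊕0⊕0⊕1 = 0
s4 (pos 4,5,6,7,12,13,14,15): 1⊕0⊕1⊕0⊕0⊕1⊕0⊕1 = 0
s8 (pos 8,9,10,11,12,13,14,15): 0⊕0⊕0⊕0⊕0⊕1⊕0⊕1 = 0
Syndrome s8…s1 = 0000 → no error.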